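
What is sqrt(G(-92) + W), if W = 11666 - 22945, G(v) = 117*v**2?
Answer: sqrt(979009) ≈ 989.45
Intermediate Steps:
W = -11279
sqrt(G(-92) + W) = sqrt(117*(-92)**2 - 11279) = sqrt(117*8464 - 11279) = sqrt(990288 - 11279) = sqrt(979009)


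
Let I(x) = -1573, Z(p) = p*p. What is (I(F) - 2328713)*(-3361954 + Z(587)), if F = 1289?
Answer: 7031370022110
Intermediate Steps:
Z(p) = p**2
(I(F) - 2328713)*(-3361954 + Z(587)) = (-1573 - 2328713)*(-3361954 + 587**2) = -2330286*(-3361954 + 344569) = -2330286*(-3017385) = 7031370022110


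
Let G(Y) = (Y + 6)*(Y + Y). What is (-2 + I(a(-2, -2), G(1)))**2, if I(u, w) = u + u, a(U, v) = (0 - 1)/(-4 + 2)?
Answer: 1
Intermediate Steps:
G(Y) = 2*Y*(6 + Y) (G(Y) = (6 + Y)*(2*Y) = 2*Y*(6 + Y))
a(U, v) = 1/2 (a(U, v) = -1/(-2) = -1*(-1/2) = 1/2)
I(u, w) = 2*u
(-2 + I(a(-2, -2), G(1)))**2 = (-2 + 2*(1/2))**2 = (-2 + 1)**2 = (-1)**2 = 1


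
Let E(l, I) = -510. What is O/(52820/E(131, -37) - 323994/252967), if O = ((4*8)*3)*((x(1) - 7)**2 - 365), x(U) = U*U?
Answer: 9260799912/30743077 ≈ 301.23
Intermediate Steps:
x(U) = U**2
O = -31584 (O = ((4*8)*3)*((1**2 - 7)**2 - 365) = (32*3)*((1 - 7)**2 - 365) = 96*((-6)**2 - 365) = 96*(36 - 365) = 96*(-329) = -31584)
O/(52820/E(131, -37) - 323994/252967) = -31584/(52820/(-510) - 323994/252967) = -31584/(52820*(-1/510) - 323994*1/252967) = -31584/(-5282/51 - 29454/22997) = -31584/(-122972308/1172847) = -31584*(-1172847/122972308) = 9260799912/30743077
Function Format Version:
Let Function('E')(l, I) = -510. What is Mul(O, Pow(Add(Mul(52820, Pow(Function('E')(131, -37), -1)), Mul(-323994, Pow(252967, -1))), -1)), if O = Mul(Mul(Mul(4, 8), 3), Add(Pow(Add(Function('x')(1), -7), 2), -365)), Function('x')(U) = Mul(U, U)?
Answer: Rational(9260799912, 30743077) ≈ 301.23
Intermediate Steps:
Function('x')(U) = Pow(U, 2)
O = -31584 (O = Mul(Mul(Mul(4, 8), 3), Add(Pow(Add(Pow(1, 2), -7), 2), -365)) = Mul(Mul(32, 3), Add(Pow(Add(1, -7), 2), -365)) = Mul(96, Add(Pow(-6, 2), -365)) = Mul(96, Add(36, -365)) = Mul(96, -329) = -31584)
Mul(O, Pow(Add(Mul(52820, Pow(Function('E')(131, -37), -1)), Mul(-323994, Pow(252967, -1))), -1)) = Mul(-31584, Pow(Add(Mul(52820, Pow(-510, -1)), Mul(-323994, Pow(252967, -1))), -1)) = Mul(-31584, Pow(Add(Mul(52820, Rational(-1, 510)), Mul(-323994, Rational(1, 252967))), -1)) = Mul(-31584, Pow(Add(Rational(-5282, 51), Rational(-29454, 22997)), -1)) = Mul(-31584, Pow(Rational(-122972308, 1172847), -1)) = Mul(-31584, Rational(-1172847, 122972308)) = Rational(9260799912, 30743077)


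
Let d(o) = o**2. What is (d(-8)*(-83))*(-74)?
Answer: 393088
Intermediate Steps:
(d(-8)*(-83))*(-74) = ((-8)**2*(-83))*(-74) = (64*(-83))*(-74) = -5312*(-74) = 393088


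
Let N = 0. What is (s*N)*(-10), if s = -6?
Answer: 0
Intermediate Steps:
(s*N)*(-10) = -6*0*(-10) = 0*(-10) = 0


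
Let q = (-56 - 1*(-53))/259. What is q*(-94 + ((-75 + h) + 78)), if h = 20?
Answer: 213/259 ≈ 0.82239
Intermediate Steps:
q = -3/259 (q = (-56 + 53)*(1/259) = -3*1/259 = -3/259 ≈ -0.011583)
q*(-94 + ((-75 + h) + 78)) = -3*(-94 + ((-75 + 20) + 78))/259 = -3*(-94 + (-55 + 78))/259 = -3*(-94 + 23)/259 = -3/259*(-71) = 213/259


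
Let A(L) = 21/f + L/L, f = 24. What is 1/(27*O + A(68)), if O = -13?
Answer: -8/2793 ≈ -0.0028643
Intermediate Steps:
A(L) = 15/8 (A(L) = 21/24 + L/L = 21*(1/24) + 1 = 7/8 + 1 = 15/8)
1/(27*O + A(68)) = 1/(27*(-13) + 15/8) = 1/(-351 + 15/8) = 1/(-2793/8) = -8/2793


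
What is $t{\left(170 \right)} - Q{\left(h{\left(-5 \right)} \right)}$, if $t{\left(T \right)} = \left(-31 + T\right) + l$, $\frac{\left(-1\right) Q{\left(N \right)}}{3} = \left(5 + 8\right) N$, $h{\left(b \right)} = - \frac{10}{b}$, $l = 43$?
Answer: $260$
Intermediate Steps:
$Q{\left(N \right)} = - 39 N$ ($Q{\left(N \right)} = - 3 \left(5 + 8\right) N = - 3 \cdot 13 N = - 39 N$)
$t{\left(T \right)} = 12 + T$ ($t{\left(T \right)} = \left(-31 + T\right) + 43 = 12 + T$)
$t{\left(170 \right)} - Q{\left(h{\left(-5 \right)} \right)} = \left(12 + 170\right) - - 39 \left(- \frac{10}{-5}\right) = 182 - - 39 \left(\left(-10\right) \left(- \frac{1}{5}\right)\right) = 182 - \left(-39\right) 2 = 182 - -78 = 182 + 78 = 260$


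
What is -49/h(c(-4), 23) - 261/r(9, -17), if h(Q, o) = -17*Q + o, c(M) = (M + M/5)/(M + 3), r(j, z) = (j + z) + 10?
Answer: -75983/586 ≈ -129.66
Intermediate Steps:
r(j, z) = 10 + j + z
c(M) = 6*M/(5*(3 + M)) (c(M) = (M + M*(1/5))/(3 + M) = (M + M/5)/(3 + M) = (6*M/5)/(3 + M) = 6*M/(5*(3 + M)))
h(Q, o) = o - 17*Q
-49/h(c(-4), 23) - 261/r(9, -17) = -49/(23 - 102*(-4)/(5*(3 - 4))) - 261/(10 + 9 - 17) = -49/(23 - 102*(-4)/(5*(-1))) - 261/2 = -49/(23 - 102*(-4)*(-1)/5) - 261*1/2 = -49/(23 - 17*24/5) - 261/2 = -49/(23 - 408/5) - 261/2 = -49/(-293/5) - 261/2 = -49*(-5/293) - 261/2 = 245/293 - 261/2 = -75983/586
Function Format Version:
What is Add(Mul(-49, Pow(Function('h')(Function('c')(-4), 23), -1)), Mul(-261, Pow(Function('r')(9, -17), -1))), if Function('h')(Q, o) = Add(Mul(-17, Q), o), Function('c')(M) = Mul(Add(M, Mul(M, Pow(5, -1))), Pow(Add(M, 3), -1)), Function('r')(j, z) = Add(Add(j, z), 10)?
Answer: Rational(-75983, 586) ≈ -129.66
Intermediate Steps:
Function('r')(j, z) = Add(10, j, z)
Function('c')(M) = Mul(Rational(6, 5), M, Pow(Add(3, M), -1)) (Function('c')(M) = Mul(Add(M, Mul(M, Rational(1, 5))), Pow(Add(3, M), -1)) = Mul(Add(M, Mul(Rational(1, 5), M)), Pow(Add(3, M), -1)) = Mul(Mul(Rational(6, 5), M), Pow(Add(3, M), -1)) = Mul(Rational(6, 5), M, Pow(Add(3, M), -1)))
Function('h')(Q, o) = Add(o, Mul(-17, Q))
Add(Mul(-49, Pow(Function('h')(Function('c')(-4), 23), -1)), Mul(-261, Pow(Function('r')(9, -17), -1))) = Add(Mul(-49, Pow(Add(23, Mul(-17, Mul(Rational(6, 5), -4, Pow(Add(3, -4), -1)))), -1)), Mul(-261, Pow(Add(10, 9, -17), -1))) = Add(Mul(-49, Pow(Add(23, Mul(-17, Mul(Rational(6, 5), -4, Pow(-1, -1)))), -1)), Mul(-261, Pow(2, -1))) = Add(Mul(-49, Pow(Add(23, Mul(-17, Mul(Rational(6, 5), -4, -1))), -1)), Mul(-261, Rational(1, 2))) = Add(Mul(-49, Pow(Add(23, Mul(-17, Rational(24, 5))), -1)), Rational(-261, 2)) = Add(Mul(-49, Pow(Add(23, Rational(-408, 5)), -1)), Rational(-261, 2)) = Add(Mul(-49, Pow(Rational(-293, 5), -1)), Rational(-261, 2)) = Add(Mul(-49, Rational(-5, 293)), Rational(-261, 2)) = Add(Rational(245, 293), Rational(-261, 2)) = Rational(-75983, 586)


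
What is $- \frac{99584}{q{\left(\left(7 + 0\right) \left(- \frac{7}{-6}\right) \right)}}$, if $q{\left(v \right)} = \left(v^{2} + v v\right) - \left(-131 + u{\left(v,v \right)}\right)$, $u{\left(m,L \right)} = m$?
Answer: $- \frac{448128}{1153} \approx -388.66$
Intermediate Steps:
$q{\left(v \right)} = 131 - v + 2 v^{2}$ ($q{\left(v \right)} = \left(v^{2} + v v\right) - \left(-131 + v\right) = \left(v^{2} + v^{2}\right) - \left(-131 + v\right) = 2 v^{2} - \left(-131 + v\right) = 131 - v + 2 v^{2}$)
$- \frac{99584}{q{\left(\left(7 + 0\right) \left(- \frac{7}{-6}\right) \right)}} = - \frac{99584}{131 - \left(7 + 0\right) \left(- \frac{7}{-6}\right) + 2 \left(\left(7 + 0\right) \left(- \frac{7}{-6}\right)\right)^{2}} = - \frac{99584}{131 - 7 \left(\left(-7\right) \left(- \frac{1}{6}\right)\right) + 2 \left(7 \left(\left(-7\right) \left(- \frac{1}{6}\right)\right)\right)^{2}} = - \frac{99584}{131 - 7 \cdot \frac{7}{6} + 2 \left(7 \cdot \frac{7}{6}\right)^{2}} = - \frac{99584}{131 - \frac{49}{6} + 2 \left(\frac{49}{6}\right)^{2}} = - \frac{99584}{131 - \frac{49}{6} + 2 \cdot \frac{2401}{36}} = - \frac{99584}{131 - \frac{49}{6} + \frac{2401}{18}} = - \frac{99584}{\frac{2306}{9}} = \left(-99584\right) \frac{9}{2306} = - \frac{448128}{1153}$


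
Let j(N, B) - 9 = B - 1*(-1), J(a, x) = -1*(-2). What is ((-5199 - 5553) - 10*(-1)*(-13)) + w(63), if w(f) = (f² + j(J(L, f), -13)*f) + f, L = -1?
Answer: -7039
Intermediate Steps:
J(a, x) = 2
j(N, B) = 10 + B (j(N, B) = 9 + (B - 1*(-1)) = 9 + (B + 1) = 9 + (1 + B) = 10 + B)
w(f) = f² - 2*f (w(f) = (f² + (10 - 13)*f) + f = (f² - 3*f) + f = f² - 2*f)
((-5199 - 5553) - 10*(-1)*(-13)) + w(63) = ((-5199 - 5553) - 10*(-1)*(-13)) + 63*(-2 + 63) = (-10752 + 10*(-13)) + 63*61 = (-10752 - 130) + 3843 = -10882 + 3843 = -7039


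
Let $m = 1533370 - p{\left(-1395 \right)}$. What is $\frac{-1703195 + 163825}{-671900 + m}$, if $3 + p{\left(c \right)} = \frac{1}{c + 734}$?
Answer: $- \frac{508761785}{284716827} \approx -1.7869$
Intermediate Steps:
$p{\left(c \right)} = -3 + \frac{1}{734 + c}$ ($p{\left(c \right)} = -3 + \frac{1}{c + 734} = -3 + \frac{1}{734 + c}$)
$m = \frac{1013559554}{661}$ ($m = 1533370 - \frac{-2201 - -4185}{734 - 1395} = 1533370 - \frac{-2201 + 4185}{-661} = 1533370 - \left(- \frac{1}{661}\right) 1984 = 1533370 - - \frac{1984}{661} = 1533370 + \frac{1984}{661} = \frac{1013559554}{661} \approx 1.5334 \cdot 10^{6}$)
$\frac{-1703195 + 163825}{-671900 + m} = \frac{-1703195 + 163825}{-671900 + \frac{1013559554}{661}} = - \frac{1539370}{\frac{569433654}{661}} = \left(-1539370\right) \frac{661}{569433654} = - \frac{508761785}{284716827}$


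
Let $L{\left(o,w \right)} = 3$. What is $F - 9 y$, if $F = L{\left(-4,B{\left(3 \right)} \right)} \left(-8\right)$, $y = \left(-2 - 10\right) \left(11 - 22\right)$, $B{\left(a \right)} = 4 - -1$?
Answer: $-1212$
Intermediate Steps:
$B{\left(a \right)} = 5$ ($B{\left(a \right)} = 4 + 1 = 5$)
$y = 132$ ($y = \left(-12\right) \left(-11\right) = 132$)
$F = -24$ ($F = 3 \left(-8\right) = -24$)
$F - 9 y = -24 - 1188 = -1212$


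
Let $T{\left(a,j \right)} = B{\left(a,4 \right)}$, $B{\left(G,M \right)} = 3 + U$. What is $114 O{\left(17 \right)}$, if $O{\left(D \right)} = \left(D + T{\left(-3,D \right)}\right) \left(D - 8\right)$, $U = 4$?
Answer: $24624$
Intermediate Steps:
$B{\left(G,M \right)} = 7$ ($B{\left(G,M \right)} = 3 + 4 = 7$)
$T{\left(a,j \right)} = 7$
$O{\left(D \right)} = \left(-8 + D\right) \left(7 + D\right)$ ($O{\left(D \right)} = \left(D + 7\right) \left(D - 8\right) = \left(7 + D\right) \left(-8 + D\right) = \left(-8 + D\right) \left(7 + D\right)$)
$114 O{\left(17 \right)} = 114 \left(-56 + 17^{2} - 17\right) = 114 \left(-56 + 289 - 17\right) = 114 \cdot 216 = 24624$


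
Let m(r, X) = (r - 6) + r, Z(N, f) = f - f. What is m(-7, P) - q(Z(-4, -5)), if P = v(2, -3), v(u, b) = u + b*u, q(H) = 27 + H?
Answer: -47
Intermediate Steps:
Z(N, f) = 0
P = -4 (P = 2*(1 - 3) = 2*(-2) = -4)
m(r, X) = -6 + 2*r (m(r, X) = (-6 + r) + r = -6 + 2*r)
m(-7, P) - q(Z(-4, -5)) = (-6 + 2*(-7)) - (27 + 0) = (-6 - 14) - 1*27 = -20 - 27 = -47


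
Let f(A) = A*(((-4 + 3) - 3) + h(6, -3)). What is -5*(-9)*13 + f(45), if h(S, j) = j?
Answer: 270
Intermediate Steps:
f(A) = -7*A (f(A) = A*(((-4 + 3) - 3) - 3) = A*((-1 - 3) - 3) = A*(-4 - 3) = A*(-7) = -7*A)
-5*(-9)*13 + f(45) = -5*(-9)*13 - 7*45 = 45*13 - 315 = 585 - 315 = 270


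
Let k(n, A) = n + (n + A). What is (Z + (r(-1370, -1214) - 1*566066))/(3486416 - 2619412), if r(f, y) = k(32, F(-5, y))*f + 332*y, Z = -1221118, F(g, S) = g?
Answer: -1135531/433502 ≈ -2.6194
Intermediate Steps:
k(n, A) = A + 2*n (k(n, A) = n + (A + n) = A + 2*n)
r(f, y) = 59*f + 332*y (r(f, y) = (-5 + 2*32)*f + 332*y = (-5 + 64)*f + 332*y = 59*f + 332*y)
(Z + (r(-1370, -1214) - 1*566066))/(3486416 - 2619412) = (-1221118 + ((59*(-1370) + 332*(-1214)) - 1*566066))/(3486416 - 2619412) = (-1221118 + ((-80830 - 403048) - 566066))/867004 = (-1221118 + (-483878 - 566066))*(1/867004) = (-1221118 - 1049944)*(1/867004) = -2271062*1/867004 = -1135531/433502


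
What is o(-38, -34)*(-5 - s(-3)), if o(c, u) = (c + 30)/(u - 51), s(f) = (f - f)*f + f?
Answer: -16/85 ≈ -0.18824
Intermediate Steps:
s(f) = f (s(f) = 0*f + f = 0 + f = f)
o(c, u) = (30 + c)/(-51 + u)
o(-38, -34)*(-5 - s(-3)) = ((30 - 38)/(-51 - 34))*(-5 - 1*(-3)) = (-8/(-85))*(-5 + 3) = -1/85*(-8)*(-2) = (8/85)*(-2) = -16/85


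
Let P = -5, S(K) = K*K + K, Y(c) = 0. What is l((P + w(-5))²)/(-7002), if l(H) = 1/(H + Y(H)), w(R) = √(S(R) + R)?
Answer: -1/17505 - √15/70020 ≈ -0.00011244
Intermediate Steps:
S(K) = K + K² (S(K) = K² + K = K + K²)
w(R) = √(R + R*(1 + R)) (w(R) = √(R*(1 + R) + R) = √(R + R*(1 + R)))
l(H) = 1/H (l(H) = 1/(H + 0) = 1/H)
l((P + w(-5))²)/(-7002) = 1/((-5 + √(-5*(2 - 5)))²*(-7002)) = -1/7002/(-5 + √(-5*(-3)))² = -1/7002/(-5 + √15)² = -1/(7002*(-5 + √15)²)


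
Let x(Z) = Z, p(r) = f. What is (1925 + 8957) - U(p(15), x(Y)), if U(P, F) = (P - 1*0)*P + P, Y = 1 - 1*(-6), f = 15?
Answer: 10642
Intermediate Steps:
p(r) = 15
Y = 7 (Y = 1 + 6 = 7)
U(P, F) = P + P**2 (U(P, F) = (P + 0)*P + P = P*P + P = P**2 + P = P + P**2)
(1925 + 8957) - U(p(15), x(Y)) = (1925 + 8957) - 15*(1 + 15) = 10882 - 15*16 = 10882 - 1*240 = 10882 - 240 = 10642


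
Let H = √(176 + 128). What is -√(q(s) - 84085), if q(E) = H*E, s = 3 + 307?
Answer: -I*√(84085 - 1240*√19) ≈ -280.5*I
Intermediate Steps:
H = 4*√19 (H = √304 = 4*√19 ≈ 17.436)
s = 310
q(E) = 4*E*√19 (q(E) = (4*√19)*E = 4*E*√19)
-√(q(s) - 84085) = -√(4*310*√19 - 84085) = -√(1240*√19 - 84085) = -√(-84085 + 1240*√19)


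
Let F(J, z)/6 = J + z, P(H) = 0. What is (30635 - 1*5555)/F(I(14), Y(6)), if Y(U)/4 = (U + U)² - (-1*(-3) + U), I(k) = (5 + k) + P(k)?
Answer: 4180/559 ≈ 7.4776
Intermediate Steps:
I(k) = 5 + k (I(k) = (5 + k) + 0 = 5 + k)
Y(U) = -12 - 4*U + 16*U² (Y(U) = 4*((U + U)² - (-1*(-3) + U)) = 4*((2*U)² - (3 + U)) = 4*(4*U² + (-3 - U)) = 4*(-3 - U + 4*U²) = -12 - 4*U + 16*U²)
F(J, z) = 6*J + 6*z (F(J, z) = 6*(J + z) = 6*J + 6*z)
(30635 - 1*5555)/F(I(14), Y(6)) = (30635 - 1*5555)/(6*(5 + 14) + 6*(-12 - 4*6 + 16*6²)) = (30635 - 5555)/(6*19 + 6*(-12 - 24 + 16*36)) = 25080/(114 + 6*(-12 - 24 + 576)) = 25080/(114 + 6*540) = 25080/(114 + 3240) = 25080/3354 = 25080*(1/3354) = 4180/559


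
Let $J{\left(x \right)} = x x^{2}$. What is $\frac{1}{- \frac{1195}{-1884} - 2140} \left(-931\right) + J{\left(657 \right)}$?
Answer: $\frac{8594297788053}{30305} \approx 2.8359 \cdot 10^{8}$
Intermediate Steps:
$J{\left(x \right)} = x^{3}$
$\frac{1}{- \frac{1195}{-1884} - 2140} \left(-931\right) + J{\left(657 \right)} = \frac{1}{- \frac{1195}{-1884} - 2140} \left(-931\right) + 657^{3} = \frac{1}{\left(-1195\right) \left(- \frac{1}{1884}\right) - 2140} \left(-931\right) + 283593393 = \frac{1}{\frac{1195}{1884} - 2140} \left(-931\right) + 283593393 = \frac{1}{- \frac{4030565}{1884}} \left(-931\right) + 283593393 = \left(- \frac{1884}{4030565}\right) \left(-931\right) + 283593393 = \frac{13188}{30305} + 283593393 = \frac{8594297788053}{30305}$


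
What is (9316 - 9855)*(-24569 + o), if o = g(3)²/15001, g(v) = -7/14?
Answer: 113516347175/8572 ≈ 1.3243e+7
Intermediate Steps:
g(v) = -½ (g(v) = -7*1/14 = -½)
o = 1/60004 (o = (-½)²/15001 = (¼)*(1/15001) = 1/60004 ≈ 1.6666e-5)
(9316 - 9855)*(-24569 + o) = (9316 - 9855)*(-24569 + 1/60004) = -539*(-1474238275/60004) = 113516347175/8572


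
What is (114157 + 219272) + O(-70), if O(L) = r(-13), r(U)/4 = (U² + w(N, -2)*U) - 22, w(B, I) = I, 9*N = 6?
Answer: 334121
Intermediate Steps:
N = ⅔ (N = (⅑)*6 = ⅔ ≈ 0.66667)
r(U) = -88 - 8*U + 4*U² (r(U) = 4*((U² - 2*U) - 22) = 4*(-22 + U² - 2*U) = -88 - 8*U + 4*U²)
O(L) = 692 (O(L) = -88 - 8*(-13) + 4*(-13)² = -88 + 104 + 4*169 = -88 + 104 + 676 = 692)
(114157 + 219272) + O(-70) = (114157 + 219272) + 692 = 333429 + 692 = 334121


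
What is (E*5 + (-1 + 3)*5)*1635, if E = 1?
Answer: 24525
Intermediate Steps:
(E*5 + (-1 + 3)*5)*1635 = (1*5 + (-1 + 3)*5)*1635 = (5 + 2*5)*1635 = (5 + 10)*1635 = 15*1635 = 24525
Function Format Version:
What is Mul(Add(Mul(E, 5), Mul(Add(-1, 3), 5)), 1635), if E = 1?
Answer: 24525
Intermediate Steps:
Mul(Add(Mul(E, 5), Mul(Add(-1, 3), 5)), 1635) = Mul(Add(Mul(1, 5), Mul(Add(-1, 3), 5)), 1635) = Mul(Add(5, Mul(2, 5)), 1635) = Mul(Add(5, 10), 1635) = Mul(15, 1635) = 24525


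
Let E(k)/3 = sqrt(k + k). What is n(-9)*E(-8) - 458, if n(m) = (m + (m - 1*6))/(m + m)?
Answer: -458 + 16*I ≈ -458.0 + 16.0*I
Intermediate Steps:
n(m) = (-6 + 2*m)/(2*m) (n(m) = (m + (m - 6))/((2*m)) = (m + (-6 + m))*(1/(2*m)) = (-6 + 2*m)*(1/(2*m)) = (-6 + 2*m)/(2*m))
E(k) = 3*sqrt(2)*sqrt(k) (E(k) = 3*sqrt(k + k) = 3*sqrt(2*k) = 3*(sqrt(2)*sqrt(k)) = 3*sqrt(2)*sqrt(k))
n(-9)*E(-8) - 458 = ((-3 - 9)/(-9))*(3*sqrt(2)*sqrt(-8)) - 458 = (-1/9*(-12))*(3*sqrt(2)*(2*I*sqrt(2))) - 458 = 4*(12*I)/3 - 458 = 16*I - 458 = -458 + 16*I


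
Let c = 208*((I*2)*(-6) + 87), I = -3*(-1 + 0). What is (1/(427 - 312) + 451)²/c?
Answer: 672520489/35072700 ≈ 19.175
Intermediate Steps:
I = 3 (I = -3*(-1) = 3)
c = 10608 (c = 208*((3*2)*(-6) + 87) = 208*(6*(-6) + 87) = 208*(-36 + 87) = 208*51 = 10608)
(1/(427 - 312) + 451)²/c = (1/(427 - 312) + 451)²/10608 = (1/115 + 451)²*(1/10608) = (51866/115)²*(1/10608) = (2690081956/13225)*(1/10608) = 672520489/35072700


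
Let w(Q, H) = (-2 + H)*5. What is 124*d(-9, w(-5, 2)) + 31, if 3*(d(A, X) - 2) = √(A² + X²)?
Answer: 651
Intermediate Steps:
w(Q, H) = -10 + 5*H
d(A, X) = 2 + √(A² + X²)/3
124*d(-9, w(-5, 2)) + 31 = 124*(2 + √((-9)² + (-10 + 5*2)²)/3) + 31 = 124*(2 + √(81 + (-10 + 10)²)/3) + 31 = 124*(2 + √(81 + 0²)/3) + 31 = 124*(2 + √(81 + 0)/3) + 31 = 124*(2 + √81/3) + 31 = 124*(2 + (⅓)*9) + 31 = 124*(2 + 3) + 31 = 124*5 + 31 = 620 + 31 = 651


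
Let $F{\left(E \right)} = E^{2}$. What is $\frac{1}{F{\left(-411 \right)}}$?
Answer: $\frac{1}{168921} \approx 5.9199 \cdot 10^{-6}$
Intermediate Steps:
$\frac{1}{F{\left(-411 \right)}} = \frac{1}{\left(-411\right)^{2}} = \frac{1}{168921}$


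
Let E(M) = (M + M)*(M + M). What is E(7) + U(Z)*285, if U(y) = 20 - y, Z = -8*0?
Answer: 5896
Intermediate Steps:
E(M) = 4*M² (E(M) = (2*M)*(2*M) = 4*M²)
Z = 0
E(7) + U(Z)*285 = 4*7² + (20 - 1*0)*285 = 4*49 + (20 + 0)*285 = 196 + 20*285 = 196 + 5700 = 5896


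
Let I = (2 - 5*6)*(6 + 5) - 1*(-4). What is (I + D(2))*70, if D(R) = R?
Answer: -21140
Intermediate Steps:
I = -304 (I = (2 - 30)*11 + 4 = -28*11 + 4 = -308 + 4 = -304)
(I + D(2))*70 = (-304 + 2)*70 = -302*70 = -21140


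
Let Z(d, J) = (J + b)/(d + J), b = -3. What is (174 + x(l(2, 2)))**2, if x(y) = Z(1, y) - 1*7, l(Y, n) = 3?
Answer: 27889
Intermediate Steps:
Z(d, J) = (-3 + J)/(J + d) (Z(d, J) = (J - 3)/(d + J) = (-3 + J)/(J + d))
x(y) = -7 + (-3 + y)/(1 + y) (x(y) = (-3 + y)/(y + 1) - 1*7 = (-3 + y)/(1 + y) - 7 = -7 + (-3 + y)/(1 + y))
(174 + x(l(2, 2)))**2 = (174 + 2*(-5 - 3*3)/(1 + 3))**2 = (174 + 2*(-5 - 9)/4)**2 = (174 + 2*(1/4)*(-14))**2 = (174 - 7)**2 = 167**2 = 27889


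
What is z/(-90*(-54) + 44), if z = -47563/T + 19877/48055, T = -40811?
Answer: 774210053/2404397613730 ≈ 0.00032200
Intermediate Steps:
z = 3096840212/1961172605 (z = -47563/(-40811) + 19877/48055 = -47563*(-1/40811) + 19877*(1/48055) = 47563/40811 + 19877/48055 = 3096840212/1961172605 ≈ 1.5791)
z/(-90*(-54) + 44) = 3096840212/(1961172605*(-90*(-54) + 44)) = 3096840212/(1961172605*(4860 + 44)) = (3096840212/1961172605)/4904 = (3096840212/1961172605)*(1/4904) = 774210053/2404397613730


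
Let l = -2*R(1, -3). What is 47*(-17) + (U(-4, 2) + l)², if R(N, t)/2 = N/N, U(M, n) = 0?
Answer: -783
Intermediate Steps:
R(N, t) = 2 (R(N, t) = 2*(N/N) = 2*1 = 2)
l = -4 (l = -2*2 = -4)
47*(-17) + (U(-4, 2) + l)² = 47*(-17) + (0 - 4)² = -799 + (-4)² = -799 + 16 = -783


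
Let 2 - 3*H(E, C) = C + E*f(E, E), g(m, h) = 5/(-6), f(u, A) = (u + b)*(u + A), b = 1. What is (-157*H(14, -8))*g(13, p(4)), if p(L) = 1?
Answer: -2303975/9 ≈ -2.5600e+5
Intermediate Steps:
f(u, A) = (1 + u)*(A + u) (f(u, A) = (u + 1)*(u + A) = (1 + u)*(A + u))
g(m, h) = -⅚ (g(m, h) = 5*(-⅙) = -⅚)
H(E, C) = ⅔ - C/3 - E*(2*E + 2*E²)/3 (H(E, C) = ⅔ - (C + E*(E + E + E² + E*E))/3 = ⅔ - (C + E*(E + E + E² + E²))/3 = ⅔ - (C + E*(2*E + 2*E²))/3 = ⅔ + (-C/3 - E*(2*E + 2*E²)/3) = ⅔ - C/3 - E*(2*E + 2*E²)/3)
(-157*H(14, -8))*g(13, p(4)) = -157*(⅔ - ⅓*(-8) - ⅔*14²*(1 + 14))*(-⅚) = -157*(⅔ + 8/3 - ⅔*196*15)*(-⅚) = -157*(⅔ + 8/3 - 1960)*(-⅚) = -157*(-5870/3)*(-⅚) = (921590/3)*(-⅚) = -2303975/9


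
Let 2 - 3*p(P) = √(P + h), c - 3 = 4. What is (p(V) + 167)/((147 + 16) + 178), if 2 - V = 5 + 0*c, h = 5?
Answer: 503/1023 - √2/1023 ≈ 0.49031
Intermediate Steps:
c = 7 (c = 3 + 4 = 7)
V = -3 (V = 2 - (5 + 0*7) = 2 - (5 + 0) = 2 - 1*5 = 2 - 5 = -3)
p(P) = ⅔ - √(5 + P)/3 (p(P) = ⅔ - √(P + 5)/3 = ⅔ - √(5 + P)/3)
(p(V) + 167)/((147 + 16) + 178) = ((⅔ - √(5 - 3)/3) + 167)/((147 + 16) + 178) = ((⅔ - √2/3) + 167)/(163 + 178) = (503/3 - √2/3)/341 = (503/3 - √2/3)*(1/341) = 503/1023 - √2/1023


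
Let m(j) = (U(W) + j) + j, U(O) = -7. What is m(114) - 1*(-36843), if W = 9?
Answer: 37064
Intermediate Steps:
m(j) = -7 + 2*j (m(j) = (-7 + j) + j = -7 + 2*j)
m(114) - 1*(-36843) = (-7 + 2*114) - 1*(-36843) = (-7 + 228) + 36843 = 221 + 36843 = 37064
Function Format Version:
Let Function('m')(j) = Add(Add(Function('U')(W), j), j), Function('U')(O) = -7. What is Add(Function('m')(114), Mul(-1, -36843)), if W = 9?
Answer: 37064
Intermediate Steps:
Function('m')(j) = Add(-7, Mul(2, j)) (Function('m')(j) = Add(Add(-7, j), j) = Add(-7, Mul(2, j)))
Add(Function('m')(114), Mul(-1, -36843)) = Add(Add(-7, Mul(2, 114)), Mul(-1, -36843)) = Add(Add(-7, 228), 36843) = Add(221, 36843) = 37064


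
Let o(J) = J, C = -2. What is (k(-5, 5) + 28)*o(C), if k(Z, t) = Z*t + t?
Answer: -16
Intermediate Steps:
k(Z, t) = t + Z*t
(k(-5, 5) + 28)*o(C) = (5*(1 - 5) + 28)*(-2) = (5*(-4) + 28)*(-2) = (-20 + 28)*(-2) = 8*(-2) = -16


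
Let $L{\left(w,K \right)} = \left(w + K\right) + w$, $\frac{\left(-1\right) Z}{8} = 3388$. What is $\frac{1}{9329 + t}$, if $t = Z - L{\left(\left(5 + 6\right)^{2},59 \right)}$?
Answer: $- \frac{1}{18076} \approx -5.5322 \cdot 10^{-5}$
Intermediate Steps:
$Z = -27104$ ($Z = \left(-8\right) 3388 = -27104$)
$L{\left(w,K \right)} = K + 2 w$ ($L{\left(w,K \right)} = \left(K + w\right) + w = K + 2 w$)
$t = -27405$ ($t = -27104 - \left(59 + 2 \left(5 + 6\right)^{2}\right) = -27104 - \left(59 + 2 \cdot 11^{2}\right) = -27104 - \left(59 + 2 \cdot 121\right) = -27104 - \left(59 + 242\right) = -27104 - 301 = -27405$)
$\frac{1}{9329 + t} = \frac{1}{9329 - 27405} = \frac{1}{-18076} = - \frac{1}{18076}$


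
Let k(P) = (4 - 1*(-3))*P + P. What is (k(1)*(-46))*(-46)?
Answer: 16928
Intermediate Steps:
k(P) = 8*P (k(P) = (4 + 3)*P + P = 7*P + P = 8*P)
(k(1)*(-46))*(-46) = ((8*1)*(-46))*(-46) = (8*(-46))*(-46) = -368*(-46) = 16928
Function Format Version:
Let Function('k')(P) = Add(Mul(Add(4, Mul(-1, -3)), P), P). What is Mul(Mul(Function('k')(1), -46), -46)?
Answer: 16928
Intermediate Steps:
Function('k')(P) = Mul(8, P) (Function('k')(P) = Add(Mul(Add(4, 3), P), P) = Add(Mul(7, P), P) = Mul(8, P))
Mul(Mul(Function('k')(1), -46), -46) = Mul(Mul(Mul(8, 1), -46), -46) = Mul(Mul(8, -46), -46) = Mul(-368, -46) = 16928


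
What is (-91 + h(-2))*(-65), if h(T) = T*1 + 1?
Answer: 5980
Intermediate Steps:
h(T) = 1 + T (h(T) = T + 1 = 1 + T)
(-91 + h(-2))*(-65) = (-91 + (1 - 2))*(-65) = (-91 - 1)*(-65) = -92*(-65) = 5980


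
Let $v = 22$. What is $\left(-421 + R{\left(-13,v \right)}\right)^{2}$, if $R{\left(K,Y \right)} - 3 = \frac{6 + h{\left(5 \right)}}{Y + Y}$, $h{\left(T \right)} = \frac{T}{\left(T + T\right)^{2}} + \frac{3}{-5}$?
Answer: $\frac{135226088361}{774400} \approx 1.7462 \cdot 10^{5}$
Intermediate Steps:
$h{\left(T \right)} = - \frac{3}{5} + \frac{1}{4 T}$ ($h{\left(T \right)} = \frac{T}{\left(2 T\right)^{2}} + 3 \left(- \frac{1}{5}\right) = \frac{T}{4 T^{2}} - \frac{3}{5} = T \frac{1}{4 T^{2}} - \frac{3}{5} = \frac{1}{4 T} - \frac{3}{5} = - \frac{3}{5} + \frac{1}{4 T}$)
$R{\left(K,Y \right)} = 3 + \frac{109}{40 Y}$ ($R{\left(K,Y \right)} = 3 + \frac{6 + \frac{5 - 60}{20 \cdot 5}}{Y + Y} = 3 + \frac{6 + \frac{1}{20} \cdot \frac{1}{5} \left(5 - 60\right)}{2 Y} = 3 + \left(6 + \frac{1}{20} \cdot \frac{1}{5} \left(-55\right)\right) \frac{1}{2 Y} = 3 + \left(6 - \frac{11}{20}\right) \frac{1}{2 Y} = 3 + \frac{109 \frac{1}{2 Y}}{20} = 3 + \frac{109}{40 Y}$)
$\left(-421 + R{\left(-13,v \right)}\right)^{2} = \left(-421 + \left(3 + \frac{109}{40 \cdot 22}\right)\right)^{2} = \left(-421 + \left(3 + \frac{109}{40} \cdot \frac{1}{22}\right)\right)^{2} = \left(-421 + \left(3 + \frac{109}{880}\right)\right)^{2} = \left(-421 + \frac{2749}{880}\right)^{2} = \left(- \frac{367731}{880}\right)^{2} = \frac{135226088361}{774400}$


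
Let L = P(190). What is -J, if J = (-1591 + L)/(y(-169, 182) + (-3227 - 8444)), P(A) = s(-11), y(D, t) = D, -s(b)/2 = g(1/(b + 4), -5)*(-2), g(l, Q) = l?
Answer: -11141/82880 ≈ -0.13442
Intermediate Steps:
s(b) = 4/(4 + b) (s(b) = -2*(-2)/(b + 4) = -2*(-2)/(4 + b) = -(-4)/(4 + b) = 4/(4 + b))
P(A) = -4/7 (P(A) = 4/(4 - 11) = 4/(-7) = 4*(-1/7) = -4/7)
L = -4/7 ≈ -0.57143
J = 11141/82880 (J = (-1591 - 4/7)/(-169 + (-3227 - 8444)) = -11141/(7*(-169 - 11671)) = -11141/7/(-11840) = -11141/7*(-1/11840) = 11141/82880 ≈ 0.13442)
-J = -1*11141/82880 = -11141/82880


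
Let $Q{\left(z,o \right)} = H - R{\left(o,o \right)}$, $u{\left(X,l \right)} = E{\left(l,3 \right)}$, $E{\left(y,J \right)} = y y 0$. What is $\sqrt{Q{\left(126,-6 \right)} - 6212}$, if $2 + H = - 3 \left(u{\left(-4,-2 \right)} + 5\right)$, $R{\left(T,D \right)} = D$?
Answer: $7 i \sqrt{127} \approx 78.886 i$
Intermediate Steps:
$E{\left(y,J \right)} = 0$ ($E{\left(y,J \right)} = y^{2} \cdot 0 = 0$)
$u{\left(X,l \right)} = 0$
$H = -17$ ($H = -2 - 3 \left(0 + 5\right) = -2 - 15 = -17$)
$Q{\left(z,o \right)} = -17 - o$
$\sqrt{Q{\left(126,-6 \right)} - 6212} = \sqrt{\left(-17 - -6\right) - 6212} = \sqrt{\left(-17 + 6\right) - 6212} = \sqrt{-11 - 6212} = \sqrt{-6223} = 7 i \sqrt{127}$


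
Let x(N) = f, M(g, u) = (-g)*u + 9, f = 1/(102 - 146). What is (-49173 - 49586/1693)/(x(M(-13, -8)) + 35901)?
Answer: -3665176900/2674335599 ≈ -1.3705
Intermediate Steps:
f = -1/44 (f = 1/(-44) = -1/44 ≈ -0.022727)
M(g, u) = 9 - g*u (M(g, u) = -g*u + 9 = 9 - g*u)
x(N) = -1/44
(-49173 - 49586/1693)/(x(M(-13, -8)) + 35901) = (-49173 - 49586/1693)/(-1/44 + 35901) = (-49173 - 49586*1/1693)/(1579643/44) = (-49173 - 49586/1693)*(44/1579643) = -83299475/1693*44/1579643 = -3665176900/2674335599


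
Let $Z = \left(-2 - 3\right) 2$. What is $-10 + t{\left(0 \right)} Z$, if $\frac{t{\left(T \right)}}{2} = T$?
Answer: $-10$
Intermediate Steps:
$t{\left(T \right)} = 2 T$
$Z = -10$ ($Z = \left(-5\right) 2 = -10$)
$-10 + t{\left(0 \right)} Z = -10 + 2 \cdot 0 \left(-10\right) = -10 + 0 \left(-10\right) = -10 + 0 = -10$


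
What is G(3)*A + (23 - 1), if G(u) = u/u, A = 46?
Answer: 68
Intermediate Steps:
G(u) = 1
G(3)*A + (23 - 1) = 1*46 + (23 - 1) = 46 + 22 = 68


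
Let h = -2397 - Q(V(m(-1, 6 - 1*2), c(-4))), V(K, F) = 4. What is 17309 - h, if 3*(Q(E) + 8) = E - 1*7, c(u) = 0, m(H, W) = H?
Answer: 19697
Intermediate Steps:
Q(E) = -31/3 + E/3 (Q(E) = -8 + (E - 1*7)/3 = -8 + (E - 7)/3 = -8 + (-7 + E)/3 = -8 + (-7/3 + E/3) = -31/3 + E/3)
h = -2388 (h = -2397 - (-31/3 + (1/3)*4) = -2397 - (-31/3 + 4/3) = -2397 - 1*(-9) = -2397 + 9 = -2388)
17309 - h = 17309 - 1*(-2388) = 17309 + 2388 = 19697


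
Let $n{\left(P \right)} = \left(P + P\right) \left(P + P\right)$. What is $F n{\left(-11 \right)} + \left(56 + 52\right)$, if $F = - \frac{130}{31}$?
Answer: $- \frac{59572}{31} \approx -1921.7$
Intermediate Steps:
$n{\left(P \right)} = 4 P^{2}$ ($n{\left(P \right)} = 2 P 2 P = 4 P^{2}$)
$F = - \frac{130}{31}$ ($F = \left(-130\right) \frac{1}{31} = - \frac{130}{31} \approx -4.1936$)
$F n{\left(-11 \right)} + \left(56 + 52\right) = - \frac{130 \cdot 4 \left(-11\right)^{2}}{31} + \left(56 + 52\right) = - \frac{130 \cdot 4 \cdot 121}{31} + 108 = \left(- \frac{130}{31}\right) 484 + 108 = - \frac{62920}{31} + 108 = - \frac{59572}{31}$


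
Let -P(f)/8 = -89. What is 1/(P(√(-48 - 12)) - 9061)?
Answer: -1/8349 ≈ -0.00011977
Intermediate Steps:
P(f) = 712 (P(f) = -8*(-89) = 712)
1/(P(√(-48 - 12)) - 9061) = 1/(712 - 9061) = 1/(-8349) = -1/8349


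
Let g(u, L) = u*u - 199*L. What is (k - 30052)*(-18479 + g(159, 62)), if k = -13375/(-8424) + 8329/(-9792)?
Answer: 5956156453633/35802 ≈ 1.6636e+8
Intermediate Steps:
g(u, L) = u² - 199*L
k = 844507/1145664 (k = -13375*(-1/8424) + 8329*(-1/9792) = 13375/8424 - 8329/9792 = 844507/1145664 ≈ 0.73713)
(k - 30052)*(-18479 + g(159, 62)) = (844507/1145664 - 30052)*(-18479 + (159² - 199*62)) = -34428650021*(-18479 + (25281 - 12338))/1145664 = -34428650021*(-18479 + 12943)/1145664 = -34428650021/1145664*(-5536) = 5956156453633/35802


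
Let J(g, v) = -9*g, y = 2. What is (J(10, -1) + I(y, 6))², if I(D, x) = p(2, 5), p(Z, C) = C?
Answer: 7225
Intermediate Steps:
I(D, x) = 5
(J(10, -1) + I(y, 6))² = (-9*10 + 5)² = (-90 + 5)² = (-85)² = 7225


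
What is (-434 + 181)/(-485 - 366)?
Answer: 11/37 ≈ 0.29730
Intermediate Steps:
(-434 + 181)/(-485 - 366) = -253/(-851) = -253*(-1/851) = 11/37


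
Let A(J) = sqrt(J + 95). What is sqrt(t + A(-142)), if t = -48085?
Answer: sqrt(-48085 + I*sqrt(47)) ≈ 0.016 + 219.28*I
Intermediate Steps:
A(J) = sqrt(95 + J)
sqrt(t + A(-142)) = sqrt(-48085 + sqrt(95 - 142)) = sqrt(-48085 + sqrt(-47)) = sqrt(-48085 + I*sqrt(47))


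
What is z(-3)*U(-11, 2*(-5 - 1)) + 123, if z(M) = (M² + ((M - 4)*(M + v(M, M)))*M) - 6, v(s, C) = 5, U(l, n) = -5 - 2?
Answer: -192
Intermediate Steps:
U(l, n) = -7
z(M) = -6 + M² + M*(-4 + M)*(5 + M) (z(M) = (M² + ((M - 4)*(M + 5))*M) - 6 = (M² + ((-4 + M)*(5 + M))*M) - 6 = (M² + M*(-4 + M)*(5 + M)) - 6 = -6 + M² + M*(-4 + M)*(5 + M))
z(-3)*U(-11, 2*(-5 - 1)) + 123 = (-6 + (-3)³ - 20*(-3) + 2*(-3)²)*(-7) + 123 = (-6 - 27 + 60 + 2*9)*(-7) + 123 = (-6 - 27 + 60 + 18)*(-7) + 123 = 45*(-7) + 123 = -315 + 123 = -192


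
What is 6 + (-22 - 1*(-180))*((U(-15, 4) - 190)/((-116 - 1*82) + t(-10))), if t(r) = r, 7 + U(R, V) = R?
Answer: 4343/26 ≈ 167.04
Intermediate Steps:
U(R, V) = -7 + R
6 + (-22 - 1*(-180))*((U(-15, 4) - 190)/((-116 - 1*82) + t(-10))) = 6 + (-22 - 1*(-180))*(((-7 - 15) - 190)/((-116 - 1*82) - 10)) = 6 + (-22 + 180)*((-22 - 190)/((-116 - 82) - 10)) = 6 + 158*(-212/(-198 - 10)) = 6 + 158*(-212/(-208)) = 6 + 158*(-212*(-1/208)) = 6 + 158*(53/52) = 6 + 4187/26 = 4343/26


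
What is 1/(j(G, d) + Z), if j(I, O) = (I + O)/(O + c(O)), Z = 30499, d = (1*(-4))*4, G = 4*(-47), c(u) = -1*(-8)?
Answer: 2/61049 ≈ 3.2761e-5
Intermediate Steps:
c(u) = 8
G = -188
d = -16 (d = -4*4 = -16)
j(I, O) = (I + O)/(8 + O) (j(I, O) = (I + O)/(O + 8) = (I + O)/(8 + O))
1/(j(G, d) + Z) = 1/((-188 - 16)/(8 - 16) + 30499) = 1/(-204/(-8) + 30499) = 1/(-⅛*(-204) + 30499) = 1/(51/2 + 30499) = 1/(61049/2) = 2/61049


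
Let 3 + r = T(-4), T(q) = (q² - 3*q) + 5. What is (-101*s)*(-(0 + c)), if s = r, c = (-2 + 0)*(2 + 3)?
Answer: -30300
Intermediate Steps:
T(q) = 5 + q² - 3*q
c = -10 (c = -2*5 = -10)
r = 30 (r = -3 + (5 + (-4)² - 3*(-4)) = -3 + (5 + 16 + 12) = -3 + 33 = 30)
s = 30
(-101*s)*(-(0 + c)) = (-101*30)*(-(0 - 10)) = -(-3030)*(-10) = -3030*10 = -30300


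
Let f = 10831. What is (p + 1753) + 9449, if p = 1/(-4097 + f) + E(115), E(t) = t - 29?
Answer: 76013393/6734 ≈ 11288.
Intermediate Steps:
E(t) = -29 + t
p = 579125/6734 (p = 1/(-4097 + 10831) + (-29 + 115) = 1/6734 + 86 = 579125/6734 ≈ 86.000)
(p + 1753) + 9449 = (579125/6734 + 1753) + 9449 = 12383827/6734 + 9449 = 76013393/6734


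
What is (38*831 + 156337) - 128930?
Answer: 58985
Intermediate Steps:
(38*831 + 156337) - 128930 = (31578 + 156337) - 128930 = 187915 - 128930 = 58985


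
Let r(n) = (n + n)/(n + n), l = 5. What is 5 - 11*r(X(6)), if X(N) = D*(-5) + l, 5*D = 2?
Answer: -6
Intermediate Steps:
D = ⅖ (D = (⅕)*2 = ⅖ ≈ 0.40000)
X(N) = 3 (X(N) = (⅖)*(-5) + 5 = -2 + 5 = 3)
r(n) = 1 (r(n) = (2*n)/((2*n)) = (2*n)*(1/(2*n)) = 1)
5 - 11*r(X(6)) = 5 - 11*1 = 5 - 11 = -6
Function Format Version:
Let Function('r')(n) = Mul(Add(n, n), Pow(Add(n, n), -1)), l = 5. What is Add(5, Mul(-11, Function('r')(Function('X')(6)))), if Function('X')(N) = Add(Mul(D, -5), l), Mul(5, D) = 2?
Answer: -6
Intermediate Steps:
D = Rational(2, 5) (D = Mul(Rational(1, 5), 2) = Rational(2, 5) ≈ 0.40000)
Function('X')(N) = 3 (Function('X')(N) = Add(Mul(Rational(2, 5), -5), 5) = Add(-2, 5) = 3)
Function('r')(n) = 1 (Function('r')(n) = Mul(Mul(2, n), Pow(Mul(2, n), -1)) = Mul(Mul(2, n), Mul(Rational(1, 2), Pow(n, -1))) = 1)
Add(5, Mul(-11, Function('r')(Function('X')(6)))) = Add(5, Mul(-11, 1)) = Add(5, -11) = -6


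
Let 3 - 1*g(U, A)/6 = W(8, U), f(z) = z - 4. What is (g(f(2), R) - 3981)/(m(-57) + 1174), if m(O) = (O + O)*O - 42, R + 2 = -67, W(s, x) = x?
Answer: -3951/7630 ≈ -0.51782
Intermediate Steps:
R = -69 (R = -2 - 67 = -69)
m(O) = -42 + 2*O**2 (m(O) = (2*O)*O - 42 = 2*O**2 - 42 = -42 + 2*O**2)
f(z) = -4 + z
g(U, A) = 18 - 6*U
(g(f(2), R) - 3981)/(m(-57) + 1174) = ((18 - 6*(-4 + 2)) - 3981)/((-42 + 2*(-57)**2) + 1174) = ((18 - 6*(-2)) - 3981)/((-42 + 2*3249) + 1174) = ((18 + 12) - 3981)/((-42 + 6498) + 1174) = (30 - 3981)/(6456 + 1174) = -3951/7630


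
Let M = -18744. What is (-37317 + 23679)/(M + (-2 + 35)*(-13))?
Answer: 4546/6391 ≈ 0.71131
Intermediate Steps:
(-37317 + 23679)/(M + (-2 + 35)*(-13)) = (-37317 + 23679)/(-18744 + (-2 + 35)*(-13)) = -13638/(-18744 + 33*(-13)) = -13638/(-18744 - 429) = -13638/(-19173) = -13638*(-1/19173) = 4546/6391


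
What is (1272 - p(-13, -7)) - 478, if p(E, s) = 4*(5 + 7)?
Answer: 746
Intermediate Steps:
p(E, s) = 48 (p(E, s) = 4*12 = 48)
(1272 - p(-13, -7)) - 478 = (1272 - 1*48) - 478 = (1272 - 48) - 478 = 1224 - 478 = 746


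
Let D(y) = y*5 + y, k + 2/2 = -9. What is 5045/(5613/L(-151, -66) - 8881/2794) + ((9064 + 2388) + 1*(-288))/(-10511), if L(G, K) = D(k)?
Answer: -1511773973208/28406997067 ≈ -53.218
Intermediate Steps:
k = -10 (k = -1 - 9 = -10)
D(y) = 6*y (D(y) = 5*y + y = 6*y)
L(G, K) = -60 (L(G, K) = 6*(-10) = -60)
5045/(5613/L(-151, -66) - 8881/2794) + ((9064 + 2388) + 1*(-288))/(-10511) = 5045/(5613/(-60) - 8881/2794) + ((9064 + 2388) + 1*(-288))/(-10511) = 5045/(5613*(-1/60) - 8881*1/2794) + (11452 - 288)*(-1/10511) = 5045/(-1871/20 - 8881/2794) + 11164*(-1/10511) = 5045/(-2702597/27940) - 11164/10511 = 5045*(-27940/2702597) - 11164/10511 = -140957300/2702597 - 11164/10511 = -1511773973208/28406997067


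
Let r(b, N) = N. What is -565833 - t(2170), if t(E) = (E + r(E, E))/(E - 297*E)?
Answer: -83743283/148 ≈ -5.6583e+5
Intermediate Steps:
t(E) = -1/148 (t(E) = (E + E)/(E - 297*E) = (2*E)/((-296*E)) = (2*E)*(-1/(296*E)) = -1/148)
-565833 - t(2170) = -565833 - 1*(-1/148) = -565833 + 1/148 = -83743283/148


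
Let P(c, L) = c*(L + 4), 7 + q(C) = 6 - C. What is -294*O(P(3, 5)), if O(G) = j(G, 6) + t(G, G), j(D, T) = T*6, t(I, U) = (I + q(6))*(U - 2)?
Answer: -157584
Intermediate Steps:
q(C) = -1 - C (q(C) = -7 + (6 - C) = -1 - C)
P(c, L) = c*(4 + L)
t(I, U) = (-7 + I)*(-2 + U) (t(I, U) = (I + (-1 - 1*6))*(U - 2) = (I + (-1 - 6))*(-2 + U) = (I - 7)*(-2 + U) = (-7 + I)*(-2 + U))
j(D, T) = 6*T
O(G) = 50 + G² - 9*G (O(G) = 6*6 + (14 - 7*G - 2*G + G*G) = 36 + (14 - 7*G - 2*G + G²) = 36 + (14 + G² - 9*G) = 50 + G² - 9*G)
-294*O(P(3, 5)) = -294*(50 + (3*(4 + 5))² - 27*(4 + 5)) = -294*(50 + (3*9)² - 27*9) = -294*(50 + 27² - 9*27) = -294*(50 + 729 - 243) = -294*536 = -157584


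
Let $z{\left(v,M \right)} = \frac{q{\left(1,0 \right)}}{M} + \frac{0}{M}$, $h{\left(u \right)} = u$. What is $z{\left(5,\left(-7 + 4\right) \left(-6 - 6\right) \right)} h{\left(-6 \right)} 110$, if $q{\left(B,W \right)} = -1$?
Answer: $\frac{55}{3} \approx 18.333$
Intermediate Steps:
$z{\left(v,M \right)} = - \frac{1}{M}$ ($z{\left(v,M \right)} = - \frac{1}{M} + \frac{0}{M} = - \frac{1}{M} + 0 = - \frac{1}{M}$)
$z{\left(5,\left(-7 + 4\right) \left(-6 - 6\right) \right)} h{\left(-6 \right)} 110 = - \frac{1}{\left(-7 + 4\right) \left(-6 - 6\right)} \left(-6\right) 110 = - \frac{1}{\left(-3\right) \left(-12\right)} \left(-6\right) 110 = - \frac{1}{36} \left(-6\right) 110 = \left(-1\right) \frac{1}{36} \left(-6\right) 110 = \left(- \frac{1}{36}\right) \left(-6\right) 110 = \frac{1}{6} \cdot 110 = \frac{55}{3}$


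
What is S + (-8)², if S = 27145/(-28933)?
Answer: 1824567/28933 ≈ 63.062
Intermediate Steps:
S = -27145/28933 (S = 27145*(-1/28933) = -27145/28933 ≈ -0.93820)
S + (-8)² = -27145/28933 + (-8)² = -27145/28933 + 64 = 1824567/28933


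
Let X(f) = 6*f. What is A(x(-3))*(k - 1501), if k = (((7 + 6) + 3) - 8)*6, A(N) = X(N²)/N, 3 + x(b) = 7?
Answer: -34872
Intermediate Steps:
x(b) = 4 (x(b) = -3 + 7 = 4)
A(N) = 6*N (A(N) = (6*N²)/N = 6*N)
k = 48 (k = ((13 + 3) - 8)*6 = (16 - 8)*6 = 8*6 = 48)
A(x(-3))*(k - 1501) = (6*4)*(48 - 1501) = 24*(-1453) = -34872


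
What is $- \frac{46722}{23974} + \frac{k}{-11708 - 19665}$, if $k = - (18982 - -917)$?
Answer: $- \frac{494375340}{376068151} \approx -1.3146$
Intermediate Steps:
$k = -19899$ ($k = - (18982 + 917) = \left(-1\right) 19899 = -19899$)
$- \frac{46722}{23974} + \frac{k}{-11708 - 19665} = - \frac{46722}{23974} - \frac{19899}{-11708 - 19665} = \left(-46722\right) \frac{1}{23974} - \frac{19899}{-31373} = - \frac{23361}{11987} - - \frac{19899}{31373} = - \frac{23361}{11987} + \frac{19899}{31373} = - \frac{494375340}{376068151}$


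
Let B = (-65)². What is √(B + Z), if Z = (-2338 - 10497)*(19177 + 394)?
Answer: 2*I*√62797390 ≈ 15849.0*I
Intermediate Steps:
B = 4225
Z = -251193785 (Z = -12835*19571 = -251193785)
√(B + Z) = √(4225 - 251193785) = √(-251189560) = 2*I*√62797390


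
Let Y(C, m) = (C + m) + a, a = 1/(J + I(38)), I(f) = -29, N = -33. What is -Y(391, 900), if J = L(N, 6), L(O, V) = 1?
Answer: -36147/28 ≈ -1291.0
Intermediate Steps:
J = 1
a = -1/28 (a = 1/(1 - 29) = 1/(-28) = -1/28 ≈ -0.035714)
Y(C, m) = -1/28 + C + m (Y(C, m) = (C + m) - 1/28 = -1/28 + C + m)
-Y(391, 900) = -(-1/28 + 391 + 900) = -1*36147/28 = -36147/28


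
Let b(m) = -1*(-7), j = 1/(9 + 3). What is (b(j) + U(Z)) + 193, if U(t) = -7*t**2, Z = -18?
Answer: -2068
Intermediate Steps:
j = 1/12 ≈ 0.083333
b(m) = 7
(b(j) + U(Z)) + 193 = (7 - 7*(-18)**2) + 193 = (7 - 7*324) + 193 = (7 - 2268) + 193 = -2261 + 193 = -2068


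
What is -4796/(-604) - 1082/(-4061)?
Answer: 5032521/613211 ≈ 8.2068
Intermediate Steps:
-4796/(-604) - 1082/(-4061) = -4796*(-1/604) - 1082*(-1/4061) = 1199/151 + 1082/4061 = 5032521/613211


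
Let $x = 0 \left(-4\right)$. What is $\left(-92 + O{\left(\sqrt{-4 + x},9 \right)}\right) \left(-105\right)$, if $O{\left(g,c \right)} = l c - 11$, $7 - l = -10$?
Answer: $-5250$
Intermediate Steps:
$l = 17$ ($l = 7 - -10 = 7 + 10 = 17$)
$x = 0$
$O{\left(g,c \right)} = -11 + 17 c$ ($O{\left(g,c \right)} = 17 c - 11 = -11 + 17 c$)
$\left(-92 + O{\left(\sqrt{-4 + x},9 \right)}\right) \left(-105\right) = \left(-92 + \left(-11 + 17 \cdot 9\right)\right) \left(-105\right) = \left(-92 + \left(-11 + 153\right)\right) \left(-105\right) = \left(-92 + 142\right) \left(-105\right) = 50 \left(-105\right) = -5250$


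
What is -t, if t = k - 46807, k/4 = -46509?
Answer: 232843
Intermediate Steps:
k = -186036 (k = 4*(-46509) = -186036)
t = -232843 (t = -186036 - 46807 = -232843)
-t = -1*(-232843) = 232843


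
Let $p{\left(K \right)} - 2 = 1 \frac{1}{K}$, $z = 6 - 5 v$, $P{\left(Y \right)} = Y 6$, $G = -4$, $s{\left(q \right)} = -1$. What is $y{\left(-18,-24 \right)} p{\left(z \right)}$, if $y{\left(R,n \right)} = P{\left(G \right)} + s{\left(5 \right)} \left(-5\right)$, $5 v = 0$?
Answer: $- \frac{247}{6} \approx -41.167$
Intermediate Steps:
$v = 0$ ($v = \frac{1}{5} \cdot 0 = 0$)
$P{\left(Y \right)} = 6 Y$
$z = 6$ ($z = 6 - 0 = 6 + 0 = 6$)
$y{\left(R,n \right)} = -19$ ($y{\left(R,n \right)} = 6 \left(-4\right) - -5 = -24 + 5 = -19$)
$p{\left(K \right)} = 2 + \frac{1}{K}$ ($p{\left(K \right)} = 2 + 1 \frac{1}{K} = 2 + \frac{1}{K}$)
$y{\left(-18,-24 \right)} p{\left(z \right)} = - 19 \left(2 + \frac{1}{6}\right) = \left(-19\right) \frac{13}{6} = - \frac{247}{6}$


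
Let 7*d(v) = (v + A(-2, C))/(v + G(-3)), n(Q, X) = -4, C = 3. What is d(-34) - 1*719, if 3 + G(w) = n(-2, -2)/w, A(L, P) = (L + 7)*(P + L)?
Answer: -538444/749 ≈ -718.88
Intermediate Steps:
A(L, P) = (7 + L)*(L + P)
G(w) = -3 - 4/w
d(v) = (5 + v)/(7*(-5/3 + v)) (d(v) = ((v + ((-2)**2 + 7*(-2) + 7*3 - 2*3))/(v + (-3 - 4/(-3))))/7 = ((v + (4 - 14 + 21 - 6))/(v + (-3 - 4*(-1/3))))/7 = ((v + 5)/(v + (-3 + 4/3)))/7 = ((5 + v)/(v - 5/3))/7 = ((5 + v)/(-5/3 + v))/7 = (5 + v)/(7*(-5/3 + v)))
d(-34) - 1*719 = 3*(5 - 34)/(7*(-5 + 3*(-34))) - 1*719 = (3/7)*(-29)/(-5 - 102) - 719 = (3/7)*(-29)/(-107) - 719 = (3/7)*(-1/107)*(-29) - 719 = 87/749 - 719 = -538444/749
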